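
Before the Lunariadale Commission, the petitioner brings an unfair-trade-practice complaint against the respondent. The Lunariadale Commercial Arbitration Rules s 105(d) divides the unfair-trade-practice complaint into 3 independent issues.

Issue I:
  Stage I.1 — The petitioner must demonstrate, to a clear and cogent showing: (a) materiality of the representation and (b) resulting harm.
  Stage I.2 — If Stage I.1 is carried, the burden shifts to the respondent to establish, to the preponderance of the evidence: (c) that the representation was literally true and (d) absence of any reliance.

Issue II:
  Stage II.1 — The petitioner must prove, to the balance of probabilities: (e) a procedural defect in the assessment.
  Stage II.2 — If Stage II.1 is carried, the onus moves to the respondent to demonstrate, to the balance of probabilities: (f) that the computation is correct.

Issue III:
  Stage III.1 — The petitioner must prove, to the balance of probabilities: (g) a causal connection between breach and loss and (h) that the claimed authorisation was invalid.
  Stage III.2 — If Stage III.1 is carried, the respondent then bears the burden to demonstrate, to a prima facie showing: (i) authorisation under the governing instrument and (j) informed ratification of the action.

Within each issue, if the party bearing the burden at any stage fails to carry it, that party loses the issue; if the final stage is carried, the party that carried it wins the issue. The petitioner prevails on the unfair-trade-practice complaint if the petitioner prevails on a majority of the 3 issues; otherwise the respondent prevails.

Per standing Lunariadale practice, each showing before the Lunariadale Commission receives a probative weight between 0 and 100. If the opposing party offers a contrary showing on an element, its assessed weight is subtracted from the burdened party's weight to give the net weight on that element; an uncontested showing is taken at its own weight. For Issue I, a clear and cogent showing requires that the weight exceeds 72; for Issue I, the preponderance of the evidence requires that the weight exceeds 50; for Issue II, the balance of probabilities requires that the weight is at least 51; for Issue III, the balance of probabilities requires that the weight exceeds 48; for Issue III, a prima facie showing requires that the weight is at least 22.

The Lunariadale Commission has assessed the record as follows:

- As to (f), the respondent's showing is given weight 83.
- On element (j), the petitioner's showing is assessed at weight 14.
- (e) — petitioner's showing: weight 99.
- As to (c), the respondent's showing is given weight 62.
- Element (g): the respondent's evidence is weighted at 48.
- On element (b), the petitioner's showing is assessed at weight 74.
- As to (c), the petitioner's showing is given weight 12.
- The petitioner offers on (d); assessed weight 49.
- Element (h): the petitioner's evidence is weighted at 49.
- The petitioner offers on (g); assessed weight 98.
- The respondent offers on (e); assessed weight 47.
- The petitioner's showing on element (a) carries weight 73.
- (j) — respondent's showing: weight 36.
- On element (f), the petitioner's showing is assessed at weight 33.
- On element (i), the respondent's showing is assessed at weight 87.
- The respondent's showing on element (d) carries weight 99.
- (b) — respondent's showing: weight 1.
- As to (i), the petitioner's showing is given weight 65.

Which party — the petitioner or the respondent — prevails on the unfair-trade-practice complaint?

petitioner

— Issue I —
Stage I.1 — burden on petitioner; standard: a clear and cogent showing (weight exceeds 72).
    (a): 73 > 72 [met]
    (b): 74 − 1 = 73 > 72 [met]
  All elements met. The burden passes to the respondent.
Stage I.2 — burden on respondent; standard: the preponderance of the evidence (weight exceeds 50).
    (c): 62 − 12 = 50 ≤ 50 [not met]
    (d): 99 − 49 = 50 ≤ 50 [not met]
  The respondent does not carry Stage I.2.
The petitioner prevails on this issue.
— Issue II —
Stage II.1 (petitioner, the balance of probabilities, weight is at least 51): (e) net 99−47=52 ≥ 51 — meets.
  Stage II.1 carried; the burden shifts to the respondent.
Stage II.2 (respondent, the balance of probabilities, weight is at least 51): (f) net 83−33=50 < 51 — fails.
  Not every element is met, so the respondent fails to carry Stage II.2.
So the petitioner prevails on this issue.
— Issue III —
At Stage III.1 the petitioner must meet the balance of probabilities (weight exceeds 48): on (g) the weight is 98 less the opposing 48 gives net 50, > 48, so (g) meets the standard; on (h) the weight is 49, > 48, so (h) meets the standard.
  The petitioner carries Stage III.1; the respondent now bears the burden.
At Stage III.2 the respondent must meet a prima facie showing (weight is at least 22): on (i) the weight is 87 less the opposing 65 gives net 22, which does reach 22, so (i) meets the standard; on (j) the weight is 36 less the opposing 14 gives net 22, ≥ 22, so (j) meets the standard.
  All elements met at the final stage.
With every stage satisfied, the respondent prevails on this issue.
Per-issue: Issue I → petitioner; Issue II → petitioner; Issue III → respondent. The petitioner must prevail on a majority of issues; overall, the petitioner prevails.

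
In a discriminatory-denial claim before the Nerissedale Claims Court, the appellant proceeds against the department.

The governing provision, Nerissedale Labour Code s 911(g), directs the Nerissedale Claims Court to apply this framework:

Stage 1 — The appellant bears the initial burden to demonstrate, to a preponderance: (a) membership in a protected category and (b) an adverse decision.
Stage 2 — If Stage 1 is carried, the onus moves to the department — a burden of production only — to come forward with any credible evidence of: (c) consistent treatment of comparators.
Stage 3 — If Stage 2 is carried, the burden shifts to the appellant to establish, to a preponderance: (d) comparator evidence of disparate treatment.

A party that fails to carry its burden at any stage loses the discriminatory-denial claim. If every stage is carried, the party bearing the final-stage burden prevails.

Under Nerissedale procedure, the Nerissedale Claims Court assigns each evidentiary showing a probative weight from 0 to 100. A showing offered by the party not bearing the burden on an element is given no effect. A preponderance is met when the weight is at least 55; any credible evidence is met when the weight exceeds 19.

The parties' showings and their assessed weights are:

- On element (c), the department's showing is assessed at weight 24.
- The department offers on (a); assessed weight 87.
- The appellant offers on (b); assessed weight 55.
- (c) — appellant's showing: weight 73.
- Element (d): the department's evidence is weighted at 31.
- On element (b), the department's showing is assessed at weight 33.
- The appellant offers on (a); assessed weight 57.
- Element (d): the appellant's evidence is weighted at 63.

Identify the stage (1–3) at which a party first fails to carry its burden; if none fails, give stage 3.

Stage 1 (appellant, a preponderance, weight is at least 55): (a) 57 (department's 87 disregarded) ≥ 55 — meets; (b) 55 (department's 33 disregarded) ≥ 55 — meets.
  The appellant carries Stage 1; the department now bears the burden.
Stage 2 (department, any credible evidence, weight exceeds 19): (c) 24 (appellant's 73 disregarded) > 19 — meets.
  Stage 2 carried; the burden shifts to the appellant.
Stage 3 (appellant, a preponderance, weight is at least 55): (d) 63 (department's 31 disregarded) ≥ 55 — meets.
  The appellant carries the last stage.
Every stage carried; the appellant prevails.

stage 3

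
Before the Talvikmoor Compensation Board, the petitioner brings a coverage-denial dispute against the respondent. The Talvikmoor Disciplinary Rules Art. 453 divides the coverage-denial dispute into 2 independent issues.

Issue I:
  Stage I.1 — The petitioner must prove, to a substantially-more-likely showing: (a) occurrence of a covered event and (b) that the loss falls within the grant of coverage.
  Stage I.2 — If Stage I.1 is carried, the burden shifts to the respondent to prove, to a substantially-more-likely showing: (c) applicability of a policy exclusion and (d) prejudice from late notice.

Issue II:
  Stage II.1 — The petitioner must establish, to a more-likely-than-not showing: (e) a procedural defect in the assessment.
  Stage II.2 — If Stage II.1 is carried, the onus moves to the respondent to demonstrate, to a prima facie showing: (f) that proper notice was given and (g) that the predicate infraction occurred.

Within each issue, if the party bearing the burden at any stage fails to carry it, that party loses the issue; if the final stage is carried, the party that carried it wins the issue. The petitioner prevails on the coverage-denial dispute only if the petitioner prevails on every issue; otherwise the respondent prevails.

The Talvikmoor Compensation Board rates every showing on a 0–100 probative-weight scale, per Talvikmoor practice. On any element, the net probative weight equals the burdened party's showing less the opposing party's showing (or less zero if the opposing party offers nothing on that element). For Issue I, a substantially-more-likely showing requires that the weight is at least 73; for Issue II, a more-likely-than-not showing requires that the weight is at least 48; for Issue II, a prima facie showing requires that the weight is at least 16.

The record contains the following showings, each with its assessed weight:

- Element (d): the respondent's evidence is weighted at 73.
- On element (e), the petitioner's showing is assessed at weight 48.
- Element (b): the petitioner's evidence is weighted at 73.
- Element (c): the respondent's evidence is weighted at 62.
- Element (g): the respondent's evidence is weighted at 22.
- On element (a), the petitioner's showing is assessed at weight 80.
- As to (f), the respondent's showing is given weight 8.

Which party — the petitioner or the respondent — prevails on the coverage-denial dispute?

— Issue I —
At Stage I.1 the petitioner must meet a substantially-more-likely showing (weight is at least 73): on (a) the weight is 80, ≥ 73, so (a) meets the standard; on (b) the weight is 73, which does reach 73, so (b) meets the standard.
  All elements met. The burden passes to the respondent.
At Stage I.2 the respondent must meet a substantially-more-likely showing (weight is at least 73): on (c) the weight is 62, which does not reach 73, so (c) does not meet the standard; on (d) the weight is 73, which does reach 73, so (d) meets the standard.
  Stage I.2 not carried; the respondent fails its burden.
So the petitioner prevails on this issue.
— Issue II —
Stage II.1 (petitioner, a more-likely-than-not showing, weight is at least 48): (e) 48 ≥ 48 — meets.
  Stage II.1 carried; the burden shifts to the respondent.
Stage II.2 (respondent, a prima facie showing, weight is at least 16): (f) 8 < 16 — fails; (g) 22 ≥ 16 — meets.
  Stage II.2 not carried; the respondent fails its burden.
The analysis ends at Stage II.2; the petitioner prevails on this issue.
Per-issue: Issue I → petitioner; Issue II → petitioner. The petitioner must prevail on every issue; overall, the petitioner prevails.

petitioner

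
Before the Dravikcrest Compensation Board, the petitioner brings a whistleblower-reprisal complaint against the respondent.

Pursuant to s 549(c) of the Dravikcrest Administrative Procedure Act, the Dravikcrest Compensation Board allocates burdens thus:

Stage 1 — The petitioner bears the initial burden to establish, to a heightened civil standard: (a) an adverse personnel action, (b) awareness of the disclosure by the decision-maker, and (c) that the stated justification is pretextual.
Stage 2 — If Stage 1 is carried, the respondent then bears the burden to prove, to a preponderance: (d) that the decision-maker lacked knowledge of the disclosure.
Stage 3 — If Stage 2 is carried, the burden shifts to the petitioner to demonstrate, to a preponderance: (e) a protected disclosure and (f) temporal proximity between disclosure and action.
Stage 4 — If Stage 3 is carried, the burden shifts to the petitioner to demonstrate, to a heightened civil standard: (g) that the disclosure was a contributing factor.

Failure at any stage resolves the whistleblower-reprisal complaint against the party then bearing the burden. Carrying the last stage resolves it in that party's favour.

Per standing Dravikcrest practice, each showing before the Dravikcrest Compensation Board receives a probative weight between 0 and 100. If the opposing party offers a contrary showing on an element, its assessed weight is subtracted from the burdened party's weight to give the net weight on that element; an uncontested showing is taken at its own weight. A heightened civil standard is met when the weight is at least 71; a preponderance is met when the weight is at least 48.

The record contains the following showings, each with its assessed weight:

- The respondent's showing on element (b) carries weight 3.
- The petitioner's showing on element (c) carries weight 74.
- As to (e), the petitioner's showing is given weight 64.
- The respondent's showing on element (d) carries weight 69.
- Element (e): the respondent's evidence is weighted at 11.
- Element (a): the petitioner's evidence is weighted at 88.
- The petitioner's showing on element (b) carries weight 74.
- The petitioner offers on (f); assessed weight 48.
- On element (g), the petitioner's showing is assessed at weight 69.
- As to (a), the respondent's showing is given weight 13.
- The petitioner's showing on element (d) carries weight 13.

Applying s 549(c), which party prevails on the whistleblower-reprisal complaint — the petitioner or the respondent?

respondent

Stage 1 — burden on petitioner; standard: a heightened civil standard (weight is at least 71).
    (a): 88 − 13 = 75 ≥ 71 [met]
    (b): 74 − 3 = 71 ≥ 71 [met]
    (c): 74 ≥ 71 [met]
  All elements met. The burden passes to the respondent.
Stage 2 — burden on respondent; standard: a preponderance (weight is at least 48).
    (d): 69 − 13 = 56 ≥ 48 [met]
  The respondent carries Stage 2; the petitioner now bears the burden.
Stage 3 — burden on petitioner; standard: a preponderance (weight is at least 48).
    (e): 64 − 11 = 53 ≥ 48 [met]
    (f): 48 ≥ 48 [met]
  Stage 3 carried; the burden remains with the petitioner.
Stage 4 — burden on petitioner; standard: a heightened civil standard (weight is at least 71).
    (g): 69 < 71 [not met]
  The petitioner does not carry Stage 4.
So the respondent prevails.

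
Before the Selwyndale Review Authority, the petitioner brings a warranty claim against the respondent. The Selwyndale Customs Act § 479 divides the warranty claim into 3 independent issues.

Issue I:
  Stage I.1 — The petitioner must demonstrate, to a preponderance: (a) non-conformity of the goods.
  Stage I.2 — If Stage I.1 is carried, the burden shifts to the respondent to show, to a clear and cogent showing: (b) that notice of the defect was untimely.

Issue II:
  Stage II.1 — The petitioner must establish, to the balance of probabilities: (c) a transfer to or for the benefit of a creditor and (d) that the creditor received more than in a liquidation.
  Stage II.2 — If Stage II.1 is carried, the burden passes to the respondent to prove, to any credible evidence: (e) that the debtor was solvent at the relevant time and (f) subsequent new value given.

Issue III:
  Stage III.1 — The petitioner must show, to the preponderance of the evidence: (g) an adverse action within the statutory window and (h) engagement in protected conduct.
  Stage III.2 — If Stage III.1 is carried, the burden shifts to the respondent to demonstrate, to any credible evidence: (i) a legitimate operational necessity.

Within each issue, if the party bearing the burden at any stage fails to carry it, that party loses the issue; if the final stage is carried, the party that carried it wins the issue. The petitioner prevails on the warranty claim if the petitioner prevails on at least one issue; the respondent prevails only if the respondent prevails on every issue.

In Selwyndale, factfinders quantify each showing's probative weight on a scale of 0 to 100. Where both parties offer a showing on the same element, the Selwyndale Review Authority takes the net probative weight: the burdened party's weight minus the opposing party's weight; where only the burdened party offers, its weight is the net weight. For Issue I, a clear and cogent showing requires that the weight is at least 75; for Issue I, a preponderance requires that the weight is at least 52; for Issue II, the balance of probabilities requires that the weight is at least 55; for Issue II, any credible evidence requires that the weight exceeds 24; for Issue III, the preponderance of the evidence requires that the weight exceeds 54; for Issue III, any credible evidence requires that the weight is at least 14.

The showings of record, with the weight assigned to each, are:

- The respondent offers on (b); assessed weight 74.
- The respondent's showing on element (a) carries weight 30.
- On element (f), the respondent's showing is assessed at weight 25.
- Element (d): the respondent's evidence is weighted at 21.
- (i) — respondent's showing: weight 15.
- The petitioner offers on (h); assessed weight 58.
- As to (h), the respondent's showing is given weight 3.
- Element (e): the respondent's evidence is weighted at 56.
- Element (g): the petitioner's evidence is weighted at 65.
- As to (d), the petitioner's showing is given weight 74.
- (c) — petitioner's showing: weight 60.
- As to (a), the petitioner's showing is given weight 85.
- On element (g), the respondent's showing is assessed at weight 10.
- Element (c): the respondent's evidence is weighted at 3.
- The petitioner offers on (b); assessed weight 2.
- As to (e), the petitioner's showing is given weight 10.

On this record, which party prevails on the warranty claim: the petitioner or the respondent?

— Issue I —
Stage I.1 (petitioner, a preponderance, weight is at least 52): (a) net 85−30=55 ≥ 52 — meets.
  Stage I.1 carried; the burden shifts to the respondent.
Stage I.2 (respondent, a clear and cogent showing, weight is at least 75): (b) net 74−2=72 < 75 — fails.
  Not every element is met, so the respondent fails to carry Stage I.2.
The analysis ends at Stage I.2; the petitioner prevails on this issue.
— Issue II —
Stage II.1 — burden on petitioner; standard: the balance of probabilities (weight is at least 55).
    (c): 60 − 3 = 57 ≥ 55 [met]
    (d): 74 − 21 = 53 < 55 [not met]
  Not every element is met, so the petitioner fails to carry Stage II.1.
So the respondent prevails on this issue.
— Issue III —
Stage III.1 — burden on petitioner; standard: the preponderance of the evidence (weight exceeds 54).
    (g): 65 − 10 = 55 > 54 [met]
    (h): 58 − 3 = 55 > 54 [met]
  All elements met. The burden passes to the respondent.
Stage III.2 — burden on respondent; standard: any credible evidence (weight is at least 14).
    (i): 15 ≥ 14 [met]
  The respondent carries the last stage.
With every stage satisfied, the respondent prevails on this issue.
Per-issue: Issue I → petitioner; Issue II → respondent; Issue III → respondent. The petitioner must prevail on at least one issue; overall, the petitioner prevails.

petitioner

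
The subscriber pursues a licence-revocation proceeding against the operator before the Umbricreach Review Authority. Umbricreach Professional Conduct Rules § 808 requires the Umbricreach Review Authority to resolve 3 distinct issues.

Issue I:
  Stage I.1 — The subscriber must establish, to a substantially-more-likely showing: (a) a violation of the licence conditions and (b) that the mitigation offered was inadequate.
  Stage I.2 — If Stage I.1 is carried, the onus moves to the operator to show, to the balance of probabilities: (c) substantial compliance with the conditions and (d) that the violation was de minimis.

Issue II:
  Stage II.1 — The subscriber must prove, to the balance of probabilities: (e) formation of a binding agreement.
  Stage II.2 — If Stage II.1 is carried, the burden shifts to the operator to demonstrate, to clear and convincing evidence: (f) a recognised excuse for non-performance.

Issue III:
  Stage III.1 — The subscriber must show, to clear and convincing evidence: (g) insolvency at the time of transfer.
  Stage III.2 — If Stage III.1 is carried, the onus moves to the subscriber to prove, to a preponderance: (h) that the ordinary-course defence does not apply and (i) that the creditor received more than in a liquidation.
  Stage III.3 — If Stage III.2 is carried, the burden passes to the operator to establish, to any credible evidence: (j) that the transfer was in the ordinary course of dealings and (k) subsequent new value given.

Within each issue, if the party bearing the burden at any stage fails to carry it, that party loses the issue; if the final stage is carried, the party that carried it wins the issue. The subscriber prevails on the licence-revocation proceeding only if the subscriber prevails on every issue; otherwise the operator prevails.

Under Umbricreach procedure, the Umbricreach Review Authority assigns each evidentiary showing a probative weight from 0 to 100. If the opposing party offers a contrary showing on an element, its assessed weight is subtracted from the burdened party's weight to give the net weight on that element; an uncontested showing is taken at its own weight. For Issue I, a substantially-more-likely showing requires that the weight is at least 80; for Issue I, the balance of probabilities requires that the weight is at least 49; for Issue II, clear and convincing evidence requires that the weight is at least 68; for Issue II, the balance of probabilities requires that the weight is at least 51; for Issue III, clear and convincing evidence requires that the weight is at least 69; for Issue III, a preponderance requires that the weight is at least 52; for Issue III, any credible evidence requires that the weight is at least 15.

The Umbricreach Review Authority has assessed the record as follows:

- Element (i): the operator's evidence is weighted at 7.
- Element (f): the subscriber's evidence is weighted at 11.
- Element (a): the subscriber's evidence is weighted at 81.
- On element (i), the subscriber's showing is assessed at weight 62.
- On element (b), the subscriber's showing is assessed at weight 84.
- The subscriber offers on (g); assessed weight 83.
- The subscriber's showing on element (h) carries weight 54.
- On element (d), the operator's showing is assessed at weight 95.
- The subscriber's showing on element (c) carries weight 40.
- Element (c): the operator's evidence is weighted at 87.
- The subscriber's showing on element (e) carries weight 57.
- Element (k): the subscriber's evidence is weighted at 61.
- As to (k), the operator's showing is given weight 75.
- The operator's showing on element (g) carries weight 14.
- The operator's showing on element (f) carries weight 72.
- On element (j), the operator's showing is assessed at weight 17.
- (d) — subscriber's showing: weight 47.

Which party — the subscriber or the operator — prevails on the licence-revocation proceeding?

— Issue I —
At Stage I.1 the subscriber must meet a substantially-more-likely showing (weight is at least 80): on (a) the weight is 81, which does reach 80, so (a) meets the standard; on (b) the weight is 84, ≥ 80, so (b) meets the standard.
  Stage I.1 carried; the burden shifts to the operator.
At Stage I.2 the operator must meet the balance of probabilities (weight is at least 49): on (c) the weight is 87 less the opposing 40 gives net 47, which does not reach 49, so (c) does not meet the standard; on (d) the weight is 95 less the opposing 47 gives net 48, < 49, so (d) does not meet the standard.
  Not every element is met, so the operator fails to carry Stage I.2.
The subscriber prevails on this issue.
— Issue II —
Stage II.1 — burden on subscriber; standard: the balance of probabilities (weight is at least 51).
    (e): 57 ≥ 51 [met]
  All elements met. The burden passes to the operator.
Stage II.2 — burden on operator; standard: clear and convincing evidence (weight is at least 68).
    (f): 72 − 11 = 61 < 68 [not met]
  Not every element is met, so the operator fails to carry Stage II.2.
The analysis ends at Stage II.2; the subscriber prevails on this issue.
— Issue III —
At Stage III.1 the subscriber must meet clear and convincing evidence (weight is at least 69): on (g) the weight is 83 less the opposing 14 gives net 69, which does reach 69, so (g) meets the standard.
  Stage III.1 carried; the burden remains with the subscriber.
At Stage III.2 the subscriber must meet a preponderance (weight is at least 52): on (h) the weight is 54, ≥ 52, so (h) meets the standard; on (i) the weight is 62 less the opposing 7 gives net 55, which does reach 52, so (i) meets the standard.
  All elements met. The burden passes to the operator.
At Stage III.3 the operator must meet any credible evidence (weight is at least 15): on (j) the weight is 17, which does reach 15, so (j) meets the standard; on (k) the weight is 75 less the opposing 61 gives net 14, < 15, so (k) does not meet the standard.
  Stage III.3 not carried; the operator fails its burden.
So the subscriber prevails on this issue.
Per-issue: Issue I → subscriber; Issue II → subscriber; Issue III → subscriber. The subscriber must prevail on every issue; overall, the subscriber prevails.

subscriber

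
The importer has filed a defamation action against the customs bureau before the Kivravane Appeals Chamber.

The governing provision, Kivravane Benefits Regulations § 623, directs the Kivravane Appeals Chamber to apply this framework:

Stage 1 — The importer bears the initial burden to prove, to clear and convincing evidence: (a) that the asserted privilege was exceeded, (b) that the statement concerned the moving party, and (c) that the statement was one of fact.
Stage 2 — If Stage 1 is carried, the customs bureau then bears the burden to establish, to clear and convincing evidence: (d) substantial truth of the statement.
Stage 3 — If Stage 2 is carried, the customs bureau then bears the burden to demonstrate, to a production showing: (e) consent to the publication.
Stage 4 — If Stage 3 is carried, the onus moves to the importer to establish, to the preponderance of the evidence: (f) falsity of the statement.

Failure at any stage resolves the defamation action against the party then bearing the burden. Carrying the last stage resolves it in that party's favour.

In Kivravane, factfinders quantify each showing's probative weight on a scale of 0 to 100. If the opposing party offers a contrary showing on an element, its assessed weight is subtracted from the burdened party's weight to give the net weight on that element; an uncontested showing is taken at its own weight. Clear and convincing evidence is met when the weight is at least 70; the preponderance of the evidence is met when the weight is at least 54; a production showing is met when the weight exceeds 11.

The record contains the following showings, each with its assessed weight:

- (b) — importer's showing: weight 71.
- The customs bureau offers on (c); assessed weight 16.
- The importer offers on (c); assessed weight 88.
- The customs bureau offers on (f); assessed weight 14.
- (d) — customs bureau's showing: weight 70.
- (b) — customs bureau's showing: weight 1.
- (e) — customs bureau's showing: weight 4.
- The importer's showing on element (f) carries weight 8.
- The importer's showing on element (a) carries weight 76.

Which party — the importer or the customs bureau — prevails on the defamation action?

importer

Stage 1 — burden on importer; standard: clear and convincing evidence (weight is at least 70).
    (a): 76 ≥ 70 [met]
    (b): 71 − 1 = 70 ≥ 70 [met]
    (c): 88 − 16 = 72 ≥ 70 [met]
  Stage 1 is satisfied; the onus moves to the customs bureau.
Stage 2 — burden on customs bureau; standard: clear and convincing evidence (weight is at least 70).
    (d): 70 ≥ 70 [met]
  All elements met. The customs bureau retains the burden for Stage 3.
Stage 3 — burden on customs bureau; standard: a production showing (weight exceeds 11).
    (e): 4 ≤ 11 [not met]
  The customs bureau does not carry Stage 3.
The importer prevails.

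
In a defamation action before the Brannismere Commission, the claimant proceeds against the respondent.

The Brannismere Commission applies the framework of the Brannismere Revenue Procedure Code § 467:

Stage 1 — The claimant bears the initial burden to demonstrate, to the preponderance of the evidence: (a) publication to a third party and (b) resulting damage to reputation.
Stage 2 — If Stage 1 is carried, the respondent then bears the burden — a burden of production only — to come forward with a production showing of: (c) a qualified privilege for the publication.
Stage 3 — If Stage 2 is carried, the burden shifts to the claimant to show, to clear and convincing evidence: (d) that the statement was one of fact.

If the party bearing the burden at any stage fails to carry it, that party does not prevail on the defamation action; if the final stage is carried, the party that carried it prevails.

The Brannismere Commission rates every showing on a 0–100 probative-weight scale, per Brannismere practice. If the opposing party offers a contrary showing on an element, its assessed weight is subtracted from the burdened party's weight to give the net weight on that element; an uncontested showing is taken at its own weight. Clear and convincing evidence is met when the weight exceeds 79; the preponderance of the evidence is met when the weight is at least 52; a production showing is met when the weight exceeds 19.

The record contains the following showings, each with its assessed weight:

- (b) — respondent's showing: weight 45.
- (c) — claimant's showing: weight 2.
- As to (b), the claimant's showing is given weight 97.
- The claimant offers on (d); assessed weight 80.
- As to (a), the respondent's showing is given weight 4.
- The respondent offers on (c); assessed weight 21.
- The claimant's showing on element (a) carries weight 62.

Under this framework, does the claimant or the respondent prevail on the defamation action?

Stage 1 (claimant, the preponderance of the evidence, weight is at least 52): (a) net 62−4=58 ≥ 52 — meets; (b) net 97−45=52 ≥ 52 — meets.
  Stage 1 is satisfied; the onus moves to the respondent.
Stage 2 (respondent, a production showing, weight exceeds 19): (c) net 21−2=19 ≤ 19 — fails.
  Not every element is met, so the respondent fails to carry Stage 2.
The analysis ends at Stage 2; the claimant prevails.

claimant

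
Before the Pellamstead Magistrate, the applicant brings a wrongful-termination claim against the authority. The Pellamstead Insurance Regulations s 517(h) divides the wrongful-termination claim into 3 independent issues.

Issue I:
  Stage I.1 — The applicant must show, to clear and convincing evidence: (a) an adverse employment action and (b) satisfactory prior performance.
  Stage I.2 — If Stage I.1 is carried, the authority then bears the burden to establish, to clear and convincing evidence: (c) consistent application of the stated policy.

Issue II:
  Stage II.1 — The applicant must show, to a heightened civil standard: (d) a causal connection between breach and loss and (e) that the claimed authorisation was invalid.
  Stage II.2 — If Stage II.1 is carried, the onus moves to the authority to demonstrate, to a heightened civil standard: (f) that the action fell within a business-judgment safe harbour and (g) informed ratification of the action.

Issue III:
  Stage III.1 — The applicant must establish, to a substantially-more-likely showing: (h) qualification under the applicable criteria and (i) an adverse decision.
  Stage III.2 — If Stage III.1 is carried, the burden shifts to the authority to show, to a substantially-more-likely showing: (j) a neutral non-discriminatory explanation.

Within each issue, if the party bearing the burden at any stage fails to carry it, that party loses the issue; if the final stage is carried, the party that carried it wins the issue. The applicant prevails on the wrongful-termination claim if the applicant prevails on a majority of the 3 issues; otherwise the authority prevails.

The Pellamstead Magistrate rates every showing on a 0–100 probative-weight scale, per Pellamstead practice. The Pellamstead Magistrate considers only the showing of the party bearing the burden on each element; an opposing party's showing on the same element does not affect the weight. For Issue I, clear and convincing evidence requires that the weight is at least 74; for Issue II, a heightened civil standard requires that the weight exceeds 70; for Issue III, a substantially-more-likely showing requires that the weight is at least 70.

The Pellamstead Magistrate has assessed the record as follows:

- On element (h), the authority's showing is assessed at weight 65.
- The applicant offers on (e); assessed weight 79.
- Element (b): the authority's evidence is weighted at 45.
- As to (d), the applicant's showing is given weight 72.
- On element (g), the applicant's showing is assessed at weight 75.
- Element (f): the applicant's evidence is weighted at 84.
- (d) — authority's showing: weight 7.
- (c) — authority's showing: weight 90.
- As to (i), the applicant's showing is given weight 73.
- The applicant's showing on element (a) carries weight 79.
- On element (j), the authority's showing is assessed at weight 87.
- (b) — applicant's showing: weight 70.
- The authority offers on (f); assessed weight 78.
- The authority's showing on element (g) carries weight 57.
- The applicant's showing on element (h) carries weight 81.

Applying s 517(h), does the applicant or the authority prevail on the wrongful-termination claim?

— Issue I —
At Stage I.1 the applicant must meet clear and convincing evidence (weight is at least 74): on (a) the weight is 79, ≥ 74, so (a) meets the standard; on (b) the weight is 70 (the authority's 45 is given no effect), < 74, so (b) does not meet the standard.
  Stage I.1 not carried; the applicant fails its burden.
The analysis ends at Stage I.1; the authority prevails on this issue.
— Issue II —
At Stage II.1 the applicant must meet a heightened civil standard (weight exceeds 70): on (d) the weight is 72 (the authority's 7 is given no effect), which does exceed 70, so (d) meets the standard; on (e) the weight is 79, which does exceed 70, so (e) meets the standard.
  Stage II.1 is satisfied; the onus moves to the authority.
At Stage II.2 the authority must meet a heightened civil standard (weight exceeds 70): on (f) the weight is 78 (the applicant's 84 is given no effect), > 70, so (f) meets the standard; on (g) the weight is 57 (the applicant's 75 is given no effect), ≤ 70, so (g) does not meet the standard.
  Stage II.2 not carried; the authority fails its burden.
The applicant prevails on this issue.
— Issue III —
At Stage III.1 the applicant must meet a substantially-more-likely showing (weight is at least 70): on (h) the weight is 81 (the authority's 65 is given no effect), which does reach 70, so (h) meets the standard; on (i) the weight is 73, ≥ 70, so (i) meets the standard.
  Stage III.1 is satisfied; the onus moves to the authority.
At Stage III.2 the authority must meet a substantially-more-likely showing (weight is at least 70): on (j) the weight is 87, which does reach 70, so (j) meets the standard.
  Stage III.2 carried; the final stage is satisfied.
With every stage satisfied, the authority prevails on this issue.
Per-issue: Issue I → authority; Issue II → applicant; Issue III → authority. The applicant must prevail on a majority of issues; overall, the authority prevails.

authority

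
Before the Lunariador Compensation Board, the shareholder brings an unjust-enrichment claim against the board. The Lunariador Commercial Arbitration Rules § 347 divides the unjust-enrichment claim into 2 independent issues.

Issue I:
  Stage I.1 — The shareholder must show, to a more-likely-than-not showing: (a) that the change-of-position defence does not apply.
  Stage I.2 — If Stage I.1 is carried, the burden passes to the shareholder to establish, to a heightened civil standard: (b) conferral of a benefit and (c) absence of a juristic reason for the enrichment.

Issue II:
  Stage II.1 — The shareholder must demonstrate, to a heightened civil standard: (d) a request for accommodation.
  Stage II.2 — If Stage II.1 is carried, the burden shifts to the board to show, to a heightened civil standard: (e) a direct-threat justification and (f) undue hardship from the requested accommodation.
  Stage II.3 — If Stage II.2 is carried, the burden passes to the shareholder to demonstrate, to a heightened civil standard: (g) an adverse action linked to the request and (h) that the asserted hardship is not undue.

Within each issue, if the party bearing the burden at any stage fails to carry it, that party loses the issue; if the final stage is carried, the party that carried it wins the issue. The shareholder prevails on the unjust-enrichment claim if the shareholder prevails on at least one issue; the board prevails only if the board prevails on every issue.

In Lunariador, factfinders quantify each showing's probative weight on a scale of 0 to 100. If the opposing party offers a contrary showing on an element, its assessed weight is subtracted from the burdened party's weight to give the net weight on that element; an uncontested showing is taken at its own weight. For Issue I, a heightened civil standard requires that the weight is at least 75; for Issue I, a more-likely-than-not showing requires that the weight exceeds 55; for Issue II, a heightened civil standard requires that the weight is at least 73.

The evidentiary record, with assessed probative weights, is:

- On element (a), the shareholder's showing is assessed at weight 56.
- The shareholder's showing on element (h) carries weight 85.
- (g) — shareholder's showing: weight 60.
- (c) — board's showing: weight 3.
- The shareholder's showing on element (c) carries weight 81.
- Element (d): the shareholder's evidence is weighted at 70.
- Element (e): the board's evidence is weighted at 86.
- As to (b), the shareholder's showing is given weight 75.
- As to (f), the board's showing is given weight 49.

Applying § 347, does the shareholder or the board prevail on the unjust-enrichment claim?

shareholder

— Issue I —
Stage I.1 — burden on shareholder; standard: a more-likely-than-not showing (weight exceeds 55).
    (a): 56 > 55 [met]
  All elements met. The shareholder retains the burden for Stage I.2.
Stage I.2 — burden on shareholder; standard: a heightened civil standard (weight is at least 75).
    (b): 75 ≥ 75 [met]
    (c): 81 − 3 = 78 ≥ 75 [met]
  The shareholder carries the last stage.
All stages carried — the shareholder prevails on this issue.
— Issue II —
Stage II.1 (shareholder, a heightened civil standard, weight is at least 73): (d) 70 < 73 — fails.
  Not every element is met, so the shareholder fails to carry Stage II.1.
The analysis ends at Stage II.1; the board prevails on this issue.
Per-issue: Issue I → shareholder; Issue II → board. The shareholder must prevail on at least one issue; overall, the shareholder prevails.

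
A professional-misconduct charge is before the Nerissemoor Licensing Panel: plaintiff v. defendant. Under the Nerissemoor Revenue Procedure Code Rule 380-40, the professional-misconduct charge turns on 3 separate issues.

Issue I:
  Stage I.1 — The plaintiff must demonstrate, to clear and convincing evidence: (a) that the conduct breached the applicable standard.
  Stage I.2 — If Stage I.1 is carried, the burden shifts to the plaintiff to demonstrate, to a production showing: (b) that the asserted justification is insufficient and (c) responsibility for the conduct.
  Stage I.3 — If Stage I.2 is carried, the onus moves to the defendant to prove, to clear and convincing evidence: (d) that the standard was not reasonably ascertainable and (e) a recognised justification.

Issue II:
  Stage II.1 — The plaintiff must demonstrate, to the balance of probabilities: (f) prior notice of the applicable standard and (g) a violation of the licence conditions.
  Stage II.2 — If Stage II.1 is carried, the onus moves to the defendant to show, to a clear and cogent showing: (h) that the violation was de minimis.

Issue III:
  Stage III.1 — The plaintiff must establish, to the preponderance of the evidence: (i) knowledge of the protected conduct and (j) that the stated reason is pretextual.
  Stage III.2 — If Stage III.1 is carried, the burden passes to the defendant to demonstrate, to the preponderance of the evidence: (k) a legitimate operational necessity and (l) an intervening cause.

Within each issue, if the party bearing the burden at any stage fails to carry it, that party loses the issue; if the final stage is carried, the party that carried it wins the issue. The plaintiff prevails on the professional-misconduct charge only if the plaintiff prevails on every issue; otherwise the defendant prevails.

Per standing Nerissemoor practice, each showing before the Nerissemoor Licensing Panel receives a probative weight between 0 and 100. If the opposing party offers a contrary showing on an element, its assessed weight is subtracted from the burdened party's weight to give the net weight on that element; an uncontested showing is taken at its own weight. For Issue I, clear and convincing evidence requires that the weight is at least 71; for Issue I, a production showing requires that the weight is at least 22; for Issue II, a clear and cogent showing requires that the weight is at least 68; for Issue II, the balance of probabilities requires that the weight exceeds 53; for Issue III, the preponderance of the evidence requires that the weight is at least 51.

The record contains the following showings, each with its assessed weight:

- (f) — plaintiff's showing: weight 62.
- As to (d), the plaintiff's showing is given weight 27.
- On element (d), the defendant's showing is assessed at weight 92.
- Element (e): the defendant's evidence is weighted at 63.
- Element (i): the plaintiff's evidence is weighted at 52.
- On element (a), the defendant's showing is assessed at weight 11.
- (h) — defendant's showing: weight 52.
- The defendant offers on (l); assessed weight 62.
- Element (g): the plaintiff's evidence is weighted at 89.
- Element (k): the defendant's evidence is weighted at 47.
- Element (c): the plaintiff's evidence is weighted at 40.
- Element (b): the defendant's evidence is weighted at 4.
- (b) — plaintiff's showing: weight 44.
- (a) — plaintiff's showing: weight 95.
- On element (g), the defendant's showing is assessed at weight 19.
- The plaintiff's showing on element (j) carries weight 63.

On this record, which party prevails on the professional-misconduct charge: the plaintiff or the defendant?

— Issue I —
Stage I.1 (plaintiff, clear and convincing evidence, weight is at least 71): (a) net 95−11=84 ≥ 71 — meets.
  Stage I.1 is satisfied; the plaintiff continues to bear the burden.
Stage I.2 (plaintiff, a production showing, weight is at least 22): (b) net 44−4=40 ≥ 22 — meets; (c) 40 ≥ 22 — meets.
  Stage I.2 is satisfied; the onus moves to the defendant.
Stage I.3 (defendant, clear and convincing evidence, weight is at least 71): (d) net 92−27=65 < 71 — fails; (e) 63 < 71 — fails.
  The defendant does not carry Stage I.3.
The analysis ends at Stage I.3; the plaintiff prevails on this issue.
— Issue II —
At Stage II.1 the plaintiff must meet the balance of probabilities (weight exceeds 53): on (f) the weight is 62, > 53, so (f) meets the standard; on (g) the weight is 89 less the opposing 19 gives net 70, which does exceed 53, so (g) meets the standard.
  Stage II.1 carried; the burden shifts to the defendant.
At Stage II.2 the defendant must meet a clear and cogent showing (weight is at least 68): on (h) the weight is 52, < 68, so (h) does not meet the standard.
  Stage II.2 not carried; the defendant fails its burden.
The plaintiff prevails on this issue.
— Issue III —
At Stage III.1 the plaintiff must meet the preponderance of the evidence (weight is at least 51): on (i) the weight is 52, ≥ 51, so (i) meets the standard; on (j) the weight is 63, ≥ 51, so (j) meets the standard.
  Stage III.1 carried; the burden shifts to the defendant.
At Stage III.2 the defendant must meet the preponderance of the evidence (weight is at least 51): on (k) the weight is 47, which does not reach 51, so (k) does not meet the standard; on (l) the weight is 62, ≥ 51, so (l) meets the standard.
  Not every element is met, so the defendant fails to carry Stage III.2.
The plaintiff prevails on this issue.
Per-issue: Issue I → plaintiff; Issue II → plaintiff; Issue III → plaintiff. The plaintiff must prevail on every issue; overall, the plaintiff prevails.

plaintiff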